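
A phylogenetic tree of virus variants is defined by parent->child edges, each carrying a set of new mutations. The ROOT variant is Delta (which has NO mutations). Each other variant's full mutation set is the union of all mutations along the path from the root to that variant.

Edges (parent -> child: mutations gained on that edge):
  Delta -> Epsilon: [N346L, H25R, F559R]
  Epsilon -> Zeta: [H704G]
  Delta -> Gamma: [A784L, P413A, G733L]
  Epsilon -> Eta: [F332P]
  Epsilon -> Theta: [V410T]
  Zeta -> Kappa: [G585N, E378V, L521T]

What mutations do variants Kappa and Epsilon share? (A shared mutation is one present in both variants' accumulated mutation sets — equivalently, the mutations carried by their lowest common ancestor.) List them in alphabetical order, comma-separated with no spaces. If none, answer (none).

Answer: F559R,H25R,N346L

Derivation:
Accumulating mutations along path to Kappa:
  At Delta: gained [] -> total []
  At Epsilon: gained ['N346L', 'H25R', 'F559R'] -> total ['F559R', 'H25R', 'N346L']
  At Zeta: gained ['H704G'] -> total ['F559R', 'H25R', 'H704G', 'N346L']
  At Kappa: gained ['G585N', 'E378V', 'L521T'] -> total ['E378V', 'F559R', 'G585N', 'H25R', 'H704G', 'L521T', 'N346L']
Mutations(Kappa) = ['E378V', 'F559R', 'G585N', 'H25R', 'H704G', 'L521T', 'N346L']
Accumulating mutations along path to Epsilon:
  At Delta: gained [] -> total []
  At Epsilon: gained ['N346L', 'H25R', 'F559R'] -> total ['F559R', 'H25R', 'N346L']
Mutations(Epsilon) = ['F559R', 'H25R', 'N346L']
Intersection: ['E378V', 'F559R', 'G585N', 'H25R', 'H704G', 'L521T', 'N346L'] ∩ ['F559R', 'H25R', 'N346L'] = ['F559R', 'H25R', 'N346L']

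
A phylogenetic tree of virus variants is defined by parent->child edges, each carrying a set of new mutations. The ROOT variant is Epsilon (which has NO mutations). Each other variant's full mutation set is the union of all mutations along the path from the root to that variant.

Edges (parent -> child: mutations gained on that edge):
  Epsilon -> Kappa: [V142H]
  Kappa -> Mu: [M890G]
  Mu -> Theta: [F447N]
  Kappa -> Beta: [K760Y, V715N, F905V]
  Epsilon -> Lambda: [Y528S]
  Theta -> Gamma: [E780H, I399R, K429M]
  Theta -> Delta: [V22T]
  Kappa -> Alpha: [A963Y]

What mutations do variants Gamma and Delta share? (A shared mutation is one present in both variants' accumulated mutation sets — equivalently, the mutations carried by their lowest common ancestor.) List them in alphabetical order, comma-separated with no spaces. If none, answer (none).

Answer: F447N,M890G,V142H

Derivation:
Accumulating mutations along path to Gamma:
  At Epsilon: gained [] -> total []
  At Kappa: gained ['V142H'] -> total ['V142H']
  At Mu: gained ['M890G'] -> total ['M890G', 'V142H']
  At Theta: gained ['F447N'] -> total ['F447N', 'M890G', 'V142H']
  At Gamma: gained ['E780H', 'I399R', 'K429M'] -> total ['E780H', 'F447N', 'I399R', 'K429M', 'M890G', 'V142H']
Mutations(Gamma) = ['E780H', 'F447N', 'I399R', 'K429M', 'M890G', 'V142H']
Accumulating mutations along path to Delta:
  At Epsilon: gained [] -> total []
  At Kappa: gained ['V142H'] -> total ['V142H']
  At Mu: gained ['M890G'] -> total ['M890G', 'V142H']
  At Theta: gained ['F447N'] -> total ['F447N', 'M890G', 'V142H']
  At Delta: gained ['V22T'] -> total ['F447N', 'M890G', 'V142H', 'V22T']
Mutations(Delta) = ['F447N', 'M890G', 'V142H', 'V22T']
Intersection: ['E780H', 'F447N', 'I399R', 'K429M', 'M890G', 'V142H'] ∩ ['F447N', 'M890G', 'V142H', 'V22T'] = ['F447N', 'M890G', 'V142H']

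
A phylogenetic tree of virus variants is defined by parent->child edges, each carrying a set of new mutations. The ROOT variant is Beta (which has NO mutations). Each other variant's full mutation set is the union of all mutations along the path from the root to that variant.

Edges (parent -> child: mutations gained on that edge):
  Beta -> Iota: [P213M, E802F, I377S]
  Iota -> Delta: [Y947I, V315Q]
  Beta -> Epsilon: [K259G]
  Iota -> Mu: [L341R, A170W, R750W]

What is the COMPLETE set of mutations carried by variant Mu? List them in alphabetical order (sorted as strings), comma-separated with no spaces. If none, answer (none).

At Beta: gained [] -> total []
At Iota: gained ['P213M', 'E802F', 'I377S'] -> total ['E802F', 'I377S', 'P213M']
At Mu: gained ['L341R', 'A170W', 'R750W'] -> total ['A170W', 'E802F', 'I377S', 'L341R', 'P213M', 'R750W']

Answer: A170W,E802F,I377S,L341R,P213M,R750W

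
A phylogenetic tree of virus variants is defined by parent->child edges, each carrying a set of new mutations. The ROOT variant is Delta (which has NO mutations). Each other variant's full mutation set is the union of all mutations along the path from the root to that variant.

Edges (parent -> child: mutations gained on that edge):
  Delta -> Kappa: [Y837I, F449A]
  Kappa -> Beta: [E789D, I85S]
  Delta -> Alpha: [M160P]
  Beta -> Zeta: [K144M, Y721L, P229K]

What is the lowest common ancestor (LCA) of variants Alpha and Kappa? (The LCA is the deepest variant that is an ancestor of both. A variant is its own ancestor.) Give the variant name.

Answer: Delta

Derivation:
Path from root to Alpha: Delta -> Alpha
  ancestors of Alpha: {Delta, Alpha}
Path from root to Kappa: Delta -> Kappa
  ancestors of Kappa: {Delta, Kappa}
Common ancestors: {Delta}
Walk up from Kappa: Kappa (not in ancestors of Alpha), Delta (in ancestors of Alpha)
Deepest common ancestor (LCA) = Delta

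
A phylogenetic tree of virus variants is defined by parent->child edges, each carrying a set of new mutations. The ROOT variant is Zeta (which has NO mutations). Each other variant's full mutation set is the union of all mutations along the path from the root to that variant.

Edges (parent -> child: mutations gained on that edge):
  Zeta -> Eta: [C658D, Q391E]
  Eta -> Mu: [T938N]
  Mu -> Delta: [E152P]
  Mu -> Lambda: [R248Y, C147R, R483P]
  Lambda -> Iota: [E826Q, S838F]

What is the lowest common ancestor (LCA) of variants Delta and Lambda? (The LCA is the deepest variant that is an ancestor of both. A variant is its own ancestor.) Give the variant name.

Path from root to Delta: Zeta -> Eta -> Mu -> Delta
  ancestors of Delta: {Zeta, Eta, Mu, Delta}
Path from root to Lambda: Zeta -> Eta -> Mu -> Lambda
  ancestors of Lambda: {Zeta, Eta, Mu, Lambda}
Common ancestors: {Zeta, Eta, Mu}
Walk up from Lambda: Lambda (not in ancestors of Delta), Mu (in ancestors of Delta), Eta (in ancestors of Delta), Zeta (in ancestors of Delta)
Deepest common ancestor (LCA) = Mu

Answer: Mu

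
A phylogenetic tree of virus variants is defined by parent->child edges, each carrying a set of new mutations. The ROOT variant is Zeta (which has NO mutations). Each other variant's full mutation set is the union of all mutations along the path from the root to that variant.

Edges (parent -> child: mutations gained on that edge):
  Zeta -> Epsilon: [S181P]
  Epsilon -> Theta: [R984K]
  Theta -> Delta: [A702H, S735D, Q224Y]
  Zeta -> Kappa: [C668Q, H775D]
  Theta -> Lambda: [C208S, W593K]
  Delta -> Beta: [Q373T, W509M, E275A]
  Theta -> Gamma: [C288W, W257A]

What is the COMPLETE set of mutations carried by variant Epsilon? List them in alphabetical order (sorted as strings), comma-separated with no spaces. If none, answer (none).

At Zeta: gained [] -> total []
At Epsilon: gained ['S181P'] -> total ['S181P']

Answer: S181P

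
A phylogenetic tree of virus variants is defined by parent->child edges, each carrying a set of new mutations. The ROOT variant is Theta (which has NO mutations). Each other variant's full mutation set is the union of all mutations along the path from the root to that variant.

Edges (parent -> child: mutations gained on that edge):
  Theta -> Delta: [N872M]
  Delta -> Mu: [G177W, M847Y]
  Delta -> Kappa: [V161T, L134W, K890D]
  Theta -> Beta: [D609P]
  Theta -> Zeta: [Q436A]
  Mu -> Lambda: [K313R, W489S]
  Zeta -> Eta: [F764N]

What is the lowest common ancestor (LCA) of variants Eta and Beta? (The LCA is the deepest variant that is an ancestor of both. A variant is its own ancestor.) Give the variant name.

Answer: Theta

Derivation:
Path from root to Eta: Theta -> Zeta -> Eta
  ancestors of Eta: {Theta, Zeta, Eta}
Path from root to Beta: Theta -> Beta
  ancestors of Beta: {Theta, Beta}
Common ancestors: {Theta}
Walk up from Beta: Beta (not in ancestors of Eta), Theta (in ancestors of Eta)
Deepest common ancestor (LCA) = Theta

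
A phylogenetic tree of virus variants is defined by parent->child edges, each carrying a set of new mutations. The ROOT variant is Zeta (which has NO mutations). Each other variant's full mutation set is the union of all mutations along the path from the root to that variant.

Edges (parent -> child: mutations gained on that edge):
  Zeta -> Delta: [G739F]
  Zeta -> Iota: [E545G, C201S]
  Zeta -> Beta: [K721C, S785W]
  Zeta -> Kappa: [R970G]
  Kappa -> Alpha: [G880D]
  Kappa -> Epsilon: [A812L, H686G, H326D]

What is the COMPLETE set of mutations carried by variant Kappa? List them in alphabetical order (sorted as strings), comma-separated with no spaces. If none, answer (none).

At Zeta: gained [] -> total []
At Kappa: gained ['R970G'] -> total ['R970G']

Answer: R970G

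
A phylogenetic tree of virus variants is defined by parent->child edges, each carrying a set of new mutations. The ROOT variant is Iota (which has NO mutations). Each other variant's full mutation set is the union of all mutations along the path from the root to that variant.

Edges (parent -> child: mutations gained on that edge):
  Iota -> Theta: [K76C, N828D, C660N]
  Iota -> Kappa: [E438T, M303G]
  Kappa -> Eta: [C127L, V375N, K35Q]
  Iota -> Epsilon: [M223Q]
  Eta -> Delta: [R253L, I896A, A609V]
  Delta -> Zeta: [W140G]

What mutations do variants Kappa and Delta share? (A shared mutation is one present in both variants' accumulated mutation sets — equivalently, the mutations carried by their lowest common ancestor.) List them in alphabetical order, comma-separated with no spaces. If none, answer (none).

Answer: E438T,M303G

Derivation:
Accumulating mutations along path to Kappa:
  At Iota: gained [] -> total []
  At Kappa: gained ['E438T', 'M303G'] -> total ['E438T', 'M303G']
Mutations(Kappa) = ['E438T', 'M303G']
Accumulating mutations along path to Delta:
  At Iota: gained [] -> total []
  At Kappa: gained ['E438T', 'M303G'] -> total ['E438T', 'M303G']
  At Eta: gained ['C127L', 'V375N', 'K35Q'] -> total ['C127L', 'E438T', 'K35Q', 'M303G', 'V375N']
  At Delta: gained ['R253L', 'I896A', 'A609V'] -> total ['A609V', 'C127L', 'E438T', 'I896A', 'K35Q', 'M303G', 'R253L', 'V375N']
Mutations(Delta) = ['A609V', 'C127L', 'E438T', 'I896A', 'K35Q', 'M303G', 'R253L', 'V375N']
Intersection: ['E438T', 'M303G'] ∩ ['A609V', 'C127L', 'E438T', 'I896A', 'K35Q', 'M303G', 'R253L', 'V375N'] = ['E438T', 'M303G']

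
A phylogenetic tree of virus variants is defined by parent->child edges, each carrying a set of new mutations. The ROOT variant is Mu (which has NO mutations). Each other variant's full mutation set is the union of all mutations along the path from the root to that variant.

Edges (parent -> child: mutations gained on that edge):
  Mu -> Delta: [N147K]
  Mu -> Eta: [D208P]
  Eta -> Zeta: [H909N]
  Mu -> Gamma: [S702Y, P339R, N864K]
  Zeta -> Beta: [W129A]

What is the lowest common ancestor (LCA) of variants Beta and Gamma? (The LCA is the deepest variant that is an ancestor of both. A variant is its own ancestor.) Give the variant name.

Answer: Mu

Derivation:
Path from root to Beta: Mu -> Eta -> Zeta -> Beta
  ancestors of Beta: {Mu, Eta, Zeta, Beta}
Path from root to Gamma: Mu -> Gamma
  ancestors of Gamma: {Mu, Gamma}
Common ancestors: {Mu}
Walk up from Gamma: Gamma (not in ancestors of Beta), Mu (in ancestors of Beta)
Deepest common ancestor (LCA) = Mu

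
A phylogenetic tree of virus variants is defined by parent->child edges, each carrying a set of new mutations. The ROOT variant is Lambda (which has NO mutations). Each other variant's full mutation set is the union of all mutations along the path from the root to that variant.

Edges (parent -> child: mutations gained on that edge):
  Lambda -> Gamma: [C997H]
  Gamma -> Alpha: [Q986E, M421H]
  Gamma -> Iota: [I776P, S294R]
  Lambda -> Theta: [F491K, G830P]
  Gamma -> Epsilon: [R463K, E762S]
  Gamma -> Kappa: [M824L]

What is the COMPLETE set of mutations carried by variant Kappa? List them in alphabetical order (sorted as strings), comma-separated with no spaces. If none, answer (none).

At Lambda: gained [] -> total []
At Gamma: gained ['C997H'] -> total ['C997H']
At Kappa: gained ['M824L'] -> total ['C997H', 'M824L']

Answer: C997H,M824L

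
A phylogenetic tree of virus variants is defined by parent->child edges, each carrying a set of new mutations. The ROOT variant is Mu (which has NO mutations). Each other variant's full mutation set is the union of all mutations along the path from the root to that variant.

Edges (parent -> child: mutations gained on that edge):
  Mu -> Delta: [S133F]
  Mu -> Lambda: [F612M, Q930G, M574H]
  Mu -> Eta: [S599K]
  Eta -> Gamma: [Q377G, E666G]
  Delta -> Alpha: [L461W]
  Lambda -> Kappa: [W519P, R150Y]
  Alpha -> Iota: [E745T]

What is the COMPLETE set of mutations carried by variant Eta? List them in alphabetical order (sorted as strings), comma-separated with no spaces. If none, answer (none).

Answer: S599K

Derivation:
At Mu: gained [] -> total []
At Eta: gained ['S599K'] -> total ['S599K']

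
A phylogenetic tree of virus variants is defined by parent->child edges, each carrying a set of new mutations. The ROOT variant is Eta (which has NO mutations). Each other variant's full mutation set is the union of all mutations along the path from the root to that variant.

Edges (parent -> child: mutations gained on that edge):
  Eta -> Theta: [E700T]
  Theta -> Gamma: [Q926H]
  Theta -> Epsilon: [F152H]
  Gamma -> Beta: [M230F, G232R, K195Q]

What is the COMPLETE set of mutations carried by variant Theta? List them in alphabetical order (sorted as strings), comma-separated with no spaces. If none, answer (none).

Answer: E700T

Derivation:
At Eta: gained [] -> total []
At Theta: gained ['E700T'] -> total ['E700T']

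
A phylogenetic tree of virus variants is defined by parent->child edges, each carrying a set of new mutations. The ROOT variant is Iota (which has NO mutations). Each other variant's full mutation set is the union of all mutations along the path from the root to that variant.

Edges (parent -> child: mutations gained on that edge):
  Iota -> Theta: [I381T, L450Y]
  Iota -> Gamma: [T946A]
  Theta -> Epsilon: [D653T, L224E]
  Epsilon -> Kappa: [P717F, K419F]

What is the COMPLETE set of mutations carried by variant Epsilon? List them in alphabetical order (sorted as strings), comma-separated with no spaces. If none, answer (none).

At Iota: gained [] -> total []
At Theta: gained ['I381T', 'L450Y'] -> total ['I381T', 'L450Y']
At Epsilon: gained ['D653T', 'L224E'] -> total ['D653T', 'I381T', 'L224E', 'L450Y']

Answer: D653T,I381T,L224E,L450Y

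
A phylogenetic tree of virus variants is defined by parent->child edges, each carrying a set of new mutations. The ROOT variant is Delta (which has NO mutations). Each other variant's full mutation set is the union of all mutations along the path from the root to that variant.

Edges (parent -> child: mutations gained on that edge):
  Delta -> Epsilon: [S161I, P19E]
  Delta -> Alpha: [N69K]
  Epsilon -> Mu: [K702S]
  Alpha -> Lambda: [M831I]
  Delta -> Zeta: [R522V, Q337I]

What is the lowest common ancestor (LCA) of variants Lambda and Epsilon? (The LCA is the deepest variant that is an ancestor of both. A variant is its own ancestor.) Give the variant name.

Path from root to Lambda: Delta -> Alpha -> Lambda
  ancestors of Lambda: {Delta, Alpha, Lambda}
Path from root to Epsilon: Delta -> Epsilon
  ancestors of Epsilon: {Delta, Epsilon}
Common ancestors: {Delta}
Walk up from Epsilon: Epsilon (not in ancestors of Lambda), Delta (in ancestors of Lambda)
Deepest common ancestor (LCA) = Delta

Answer: Delta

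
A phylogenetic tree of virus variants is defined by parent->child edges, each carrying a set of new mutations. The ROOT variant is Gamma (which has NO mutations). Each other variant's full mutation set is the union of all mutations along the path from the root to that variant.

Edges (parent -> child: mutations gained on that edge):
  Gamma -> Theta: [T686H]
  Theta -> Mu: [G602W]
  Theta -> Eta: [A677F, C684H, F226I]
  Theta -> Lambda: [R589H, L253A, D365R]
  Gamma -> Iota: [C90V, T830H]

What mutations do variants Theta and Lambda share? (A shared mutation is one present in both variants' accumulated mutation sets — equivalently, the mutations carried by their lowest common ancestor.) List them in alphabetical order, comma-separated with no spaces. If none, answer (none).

Answer: T686H

Derivation:
Accumulating mutations along path to Theta:
  At Gamma: gained [] -> total []
  At Theta: gained ['T686H'] -> total ['T686H']
Mutations(Theta) = ['T686H']
Accumulating mutations along path to Lambda:
  At Gamma: gained [] -> total []
  At Theta: gained ['T686H'] -> total ['T686H']
  At Lambda: gained ['R589H', 'L253A', 'D365R'] -> total ['D365R', 'L253A', 'R589H', 'T686H']
Mutations(Lambda) = ['D365R', 'L253A', 'R589H', 'T686H']
Intersection: ['T686H'] ∩ ['D365R', 'L253A', 'R589H', 'T686H'] = ['T686H']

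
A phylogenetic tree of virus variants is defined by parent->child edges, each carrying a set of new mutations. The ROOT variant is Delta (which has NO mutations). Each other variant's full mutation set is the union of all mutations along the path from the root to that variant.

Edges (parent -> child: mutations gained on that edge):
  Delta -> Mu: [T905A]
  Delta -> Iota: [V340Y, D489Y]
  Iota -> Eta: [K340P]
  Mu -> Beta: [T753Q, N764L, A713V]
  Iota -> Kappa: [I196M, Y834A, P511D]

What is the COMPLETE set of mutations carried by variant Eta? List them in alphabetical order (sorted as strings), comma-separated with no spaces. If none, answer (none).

At Delta: gained [] -> total []
At Iota: gained ['V340Y', 'D489Y'] -> total ['D489Y', 'V340Y']
At Eta: gained ['K340P'] -> total ['D489Y', 'K340P', 'V340Y']

Answer: D489Y,K340P,V340Y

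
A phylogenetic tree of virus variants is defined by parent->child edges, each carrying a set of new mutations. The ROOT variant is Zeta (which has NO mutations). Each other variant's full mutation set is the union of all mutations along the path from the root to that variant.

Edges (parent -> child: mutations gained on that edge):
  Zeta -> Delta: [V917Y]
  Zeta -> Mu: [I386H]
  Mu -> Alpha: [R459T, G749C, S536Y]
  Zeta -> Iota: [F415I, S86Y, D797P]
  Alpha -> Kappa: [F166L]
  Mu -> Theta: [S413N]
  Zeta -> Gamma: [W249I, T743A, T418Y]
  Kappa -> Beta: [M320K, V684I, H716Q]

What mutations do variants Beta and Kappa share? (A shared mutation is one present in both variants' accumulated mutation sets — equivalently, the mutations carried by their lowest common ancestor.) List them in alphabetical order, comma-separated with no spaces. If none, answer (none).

Accumulating mutations along path to Beta:
  At Zeta: gained [] -> total []
  At Mu: gained ['I386H'] -> total ['I386H']
  At Alpha: gained ['R459T', 'G749C', 'S536Y'] -> total ['G749C', 'I386H', 'R459T', 'S536Y']
  At Kappa: gained ['F166L'] -> total ['F166L', 'G749C', 'I386H', 'R459T', 'S536Y']
  At Beta: gained ['M320K', 'V684I', 'H716Q'] -> total ['F166L', 'G749C', 'H716Q', 'I386H', 'M320K', 'R459T', 'S536Y', 'V684I']
Mutations(Beta) = ['F166L', 'G749C', 'H716Q', 'I386H', 'M320K', 'R459T', 'S536Y', 'V684I']
Accumulating mutations along path to Kappa:
  At Zeta: gained [] -> total []
  At Mu: gained ['I386H'] -> total ['I386H']
  At Alpha: gained ['R459T', 'G749C', 'S536Y'] -> total ['G749C', 'I386H', 'R459T', 'S536Y']
  At Kappa: gained ['F166L'] -> total ['F166L', 'G749C', 'I386H', 'R459T', 'S536Y']
Mutations(Kappa) = ['F166L', 'G749C', 'I386H', 'R459T', 'S536Y']
Intersection: ['F166L', 'G749C', 'H716Q', 'I386H', 'M320K', 'R459T', 'S536Y', 'V684I'] ∩ ['F166L', 'G749C', 'I386H', 'R459T', 'S536Y'] = ['F166L', 'G749C', 'I386H', 'R459T', 'S536Y']

Answer: F166L,G749C,I386H,R459T,S536Y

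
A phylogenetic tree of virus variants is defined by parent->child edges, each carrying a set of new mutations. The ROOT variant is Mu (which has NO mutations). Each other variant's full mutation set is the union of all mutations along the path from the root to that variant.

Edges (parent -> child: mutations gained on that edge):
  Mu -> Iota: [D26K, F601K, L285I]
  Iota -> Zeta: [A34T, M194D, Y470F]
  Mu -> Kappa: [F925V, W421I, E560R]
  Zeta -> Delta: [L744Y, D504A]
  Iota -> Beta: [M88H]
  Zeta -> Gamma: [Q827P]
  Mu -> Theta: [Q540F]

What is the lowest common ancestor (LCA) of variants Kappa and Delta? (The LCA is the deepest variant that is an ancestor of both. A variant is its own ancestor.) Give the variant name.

Path from root to Kappa: Mu -> Kappa
  ancestors of Kappa: {Mu, Kappa}
Path from root to Delta: Mu -> Iota -> Zeta -> Delta
  ancestors of Delta: {Mu, Iota, Zeta, Delta}
Common ancestors: {Mu}
Walk up from Delta: Delta (not in ancestors of Kappa), Zeta (not in ancestors of Kappa), Iota (not in ancestors of Kappa), Mu (in ancestors of Kappa)
Deepest common ancestor (LCA) = Mu

Answer: Mu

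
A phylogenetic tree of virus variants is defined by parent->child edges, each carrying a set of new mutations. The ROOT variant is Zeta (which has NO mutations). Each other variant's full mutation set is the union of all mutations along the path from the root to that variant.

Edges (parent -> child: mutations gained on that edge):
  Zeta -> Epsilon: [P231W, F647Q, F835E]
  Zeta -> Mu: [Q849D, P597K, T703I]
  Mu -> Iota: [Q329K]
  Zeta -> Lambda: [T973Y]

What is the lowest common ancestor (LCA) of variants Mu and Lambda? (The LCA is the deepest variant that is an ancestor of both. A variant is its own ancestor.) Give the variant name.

Answer: Zeta

Derivation:
Path from root to Mu: Zeta -> Mu
  ancestors of Mu: {Zeta, Mu}
Path from root to Lambda: Zeta -> Lambda
  ancestors of Lambda: {Zeta, Lambda}
Common ancestors: {Zeta}
Walk up from Lambda: Lambda (not in ancestors of Mu), Zeta (in ancestors of Mu)
Deepest common ancestor (LCA) = Zeta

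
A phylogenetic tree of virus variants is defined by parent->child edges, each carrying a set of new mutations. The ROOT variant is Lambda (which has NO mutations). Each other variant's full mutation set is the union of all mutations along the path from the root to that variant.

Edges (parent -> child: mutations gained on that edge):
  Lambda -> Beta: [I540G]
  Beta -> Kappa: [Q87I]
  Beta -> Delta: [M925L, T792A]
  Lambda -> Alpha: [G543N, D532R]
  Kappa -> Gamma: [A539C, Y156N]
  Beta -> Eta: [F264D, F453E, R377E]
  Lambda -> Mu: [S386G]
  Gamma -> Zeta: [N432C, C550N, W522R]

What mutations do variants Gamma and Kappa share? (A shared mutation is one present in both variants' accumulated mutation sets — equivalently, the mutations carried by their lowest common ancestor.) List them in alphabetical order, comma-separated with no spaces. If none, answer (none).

Accumulating mutations along path to Gamma:
  At Lambda: gained [] -> total []
  At Beta: gained ['I540G'] -> total ['I540G']
  At Kappa: gained ['Q87I'] -> total ['I540G', 'Q87I']
  At Gamma: gained ['A539C', 'Y156N'] -> total ['A539C', 'I540G', 'Q87I', 'Y156N']
Mutations(Gamma) = ['A539C', 'I540G', 'Q87I', 'Y156N']
Accumulating mutations along path to Kappa:
  At Lambda: gained [] -> total []
  At Beta: gained ['I540G'] -> total ['I540G']
  At Kappa: gained ['Q87I'] -> total ['I540G', 'Q87I']
Mutations(Kappa) = ['I540G', 'Q87I']
Intersection: ['A539C', 'I540G', 'Q87I', 'Y156N'] ∩ ['I540G', 'Q87I'] = ['I540G', 'Q87I']

Answer: I540G,Q87I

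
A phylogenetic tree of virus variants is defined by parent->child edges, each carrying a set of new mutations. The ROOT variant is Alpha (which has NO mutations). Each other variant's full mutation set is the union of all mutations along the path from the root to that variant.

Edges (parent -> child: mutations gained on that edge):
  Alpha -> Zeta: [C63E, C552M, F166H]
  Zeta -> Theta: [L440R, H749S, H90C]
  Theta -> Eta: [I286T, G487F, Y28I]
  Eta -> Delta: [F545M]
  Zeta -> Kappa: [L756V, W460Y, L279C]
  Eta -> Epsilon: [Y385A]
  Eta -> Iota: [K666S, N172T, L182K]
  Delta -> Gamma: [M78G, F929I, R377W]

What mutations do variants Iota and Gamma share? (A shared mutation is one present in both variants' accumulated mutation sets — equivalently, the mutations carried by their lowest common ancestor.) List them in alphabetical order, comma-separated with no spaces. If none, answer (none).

Answer: C552M,C63E,F166H,G487F,H749S,H90C,I286T,L440R,Y28I

Derivation:
Accumulating mutations along path to Iota:
  At Alpha: gained [] -> total []
  At Zeta: gained ['C63E', 'C552M', 'F166H'] -> total ['C552M', 'C63E', 'F166H']
  At Theta: gained ['L440R', 'H749S', 'H90C'] -> total ['C552M', 'C63E', 'F166H', 'H749S', 'H90C', 'L440R']
  At Eta: gained ['I286T', 'G487F', 'Y28I'] -> total ['C552M', 'C63E', 'F166H', 'G487F', 'H749S', 'H90C', 'I286T', 'L440R', 'Y28I']
  At Iota: gained ['K666S', 'N172T', 'L182K'] -> total ['C552M', 'C63E', 'F166H', 'G487F', 'H749S', 'H90C', 'I286T', 'K666S', 'L182K', 'L440R', 'N172T', 'Y28I']
Mutations(Iota) = ['C552M', 'C63E', 'F166H', 'G487F', 'H749S', 'H90C', 'I286T', 'K666S', 'L182K', 'L440R', 'N172T', 'Y28I']
Accumulating mutations along path to Gamma:
  At Alpha: gained [] -> total []
  At Zeta: gained ['C63E', 'C552M', 'F166H'] -> total ['C552M', 'C63E', 'F166H']
  At Theta: gained ['L440R', 'H749S', 'H90C'] -> total ['C552M', 'C63E', 'F166H', 'H749S', 'H90C', 'L440R']
  At Eta: gained ['I286T', 'G487F', 'Y28I'] -> total ['C552M', 'C63E', 'F166H', 'G487F', 'H749S', 'H90C', 'I286T', 'L440R', 'Y28I']
  At Delta: gained ['F545M'] -> total ['C552M', 'C63E', 'F166H', 'F545M', 'G487F', 'H749S', 'H90C', 'I286T', 'L440R', 'Y28I']
  At Gamma: gained ['M78G', 'F929I', 'R377W'] -> total ['C552M', 'C63E', 'F166H', 'F545M', 'F929I', 'G487F', 'H749S', 'H90C', 'I286T', 'L440R', 'M78G', 'R377W', 'Y28I']
Mutations(Gamma) = ['C552M', 'C63E', 'F166H', 'F545M', 'F929I', 'G487F', 'H749S', 'H90C', 'I286T', 'L440R', 'M78G', 'R377W', 'Y28I']
Intersection: ['C552M', 'C63E', 'F166H', 'G487F', 'H749S', 'H90C', 'I286T', 'K666S', 'L182K', 'L440R', 'N172T', 'Y28I'] ∩ ['C552M', 'C63E', 'F166H', 'F545M', 'F929I', 'G487F', 'H749S', 'H90C', 'I286T', 'L440R', 'M78G', 'R377W', 'Y28I'] = ['C552M', 'C63E', 'F166H', 'G487F', 'H749S', 'H90C', 'I286T', 'L440R', 'Y28I']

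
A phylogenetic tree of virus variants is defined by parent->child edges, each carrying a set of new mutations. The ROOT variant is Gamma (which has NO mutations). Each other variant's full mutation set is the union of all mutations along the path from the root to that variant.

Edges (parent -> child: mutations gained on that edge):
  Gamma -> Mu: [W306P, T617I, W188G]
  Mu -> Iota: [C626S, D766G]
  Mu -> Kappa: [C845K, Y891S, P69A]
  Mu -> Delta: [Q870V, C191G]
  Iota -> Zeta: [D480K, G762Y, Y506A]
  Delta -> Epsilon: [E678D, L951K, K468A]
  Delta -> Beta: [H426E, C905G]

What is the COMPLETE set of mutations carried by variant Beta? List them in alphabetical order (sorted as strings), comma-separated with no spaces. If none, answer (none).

Answer: C191G,C905G,H426E,Q870V,T617I,W188G,W306P

Derivation:
At Gamma: gained [] -> total []
At Mu: gained ['W306P', 'T617I', 'W188G'] -> total ['T617I', 'W188G', 'W306P']
At Delta: gained ['Q870V', 'C191G'] -> total ['C191G', 'Q870V', 'T617I', 'W188G', 'W306P']
At Beta: gained ['H426E', 'C905G'] -> total ['C191G', 'C905G', 'H426E', 'Q870V', 'T617I', 'W188G', 'W306P']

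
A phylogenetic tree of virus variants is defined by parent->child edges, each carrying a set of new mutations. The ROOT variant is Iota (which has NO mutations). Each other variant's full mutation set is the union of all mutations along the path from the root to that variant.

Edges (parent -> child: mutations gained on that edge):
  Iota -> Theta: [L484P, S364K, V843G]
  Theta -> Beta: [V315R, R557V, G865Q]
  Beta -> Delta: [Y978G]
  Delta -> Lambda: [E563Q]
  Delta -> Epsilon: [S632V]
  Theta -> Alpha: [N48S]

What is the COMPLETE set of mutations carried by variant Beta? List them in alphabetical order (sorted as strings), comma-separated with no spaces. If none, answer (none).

At Iota: gained [] -> total []
At Theta: gained ['L484P', 'S364K', 'V843G'] -> total ['L484P', 'S364K', 'V843G']
At Beta: gained ['V315R', 'R557V', 'G865Q'] -> total ['G865Q', 'L484P', 'R557V', 'S364K', 'V315R', 'V843G']

Answer: G865Q,L484P,R557V,S364K,V315R,V843G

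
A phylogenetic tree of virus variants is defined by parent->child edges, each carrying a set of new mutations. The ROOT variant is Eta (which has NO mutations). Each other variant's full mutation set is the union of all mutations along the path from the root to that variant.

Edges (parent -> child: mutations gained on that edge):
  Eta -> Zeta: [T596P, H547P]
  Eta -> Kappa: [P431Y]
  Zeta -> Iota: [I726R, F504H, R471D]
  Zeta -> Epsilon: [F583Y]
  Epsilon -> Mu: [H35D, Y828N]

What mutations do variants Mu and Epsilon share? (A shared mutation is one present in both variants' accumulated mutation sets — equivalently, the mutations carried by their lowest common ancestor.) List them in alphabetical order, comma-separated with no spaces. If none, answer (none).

Answer: F583Y,H547P,T596P

Derivation:
Accumulating mutations along path to Mu:
  At Eta: gained [] -> total []
  At Zeta: gained ['T596P', 'H547P'] -> total ['H547P', 'T596P']
  At Epsilon: gained ['F583Y'] -> total ['F583Y', 'H547P', 'T596P']
  At Mu: gained ['H35D', 'Y828N'] -> total ['F583Y', 'H35D', 'H547P', 'T596P', 'Y828N']
Mutations(Mu) = ['F583Y', 'H35D', 'H547P', 'T596P', 'Y828N']
Accumulating mutations along path to Epsilon:
  At Eta: gained [] -> total []
  At Zeta: gained ['T596P', 'H547P'] -> total ['H547P', 'T596P']
  At Epsilon: gained ['F583Y'] -> total ['F583Y', 'H547P', 'T596P']
Mutations(Epsilon) = ['F583Y', 'H547P', 'T596P']
Intersection: ['F583Y', 'H35D', 'H547P', 'T596P', 'Y828N'] ∩ ['F583Y', 'H547P', 'T596P'] = ['F583Y', 'H547P', 'T596P']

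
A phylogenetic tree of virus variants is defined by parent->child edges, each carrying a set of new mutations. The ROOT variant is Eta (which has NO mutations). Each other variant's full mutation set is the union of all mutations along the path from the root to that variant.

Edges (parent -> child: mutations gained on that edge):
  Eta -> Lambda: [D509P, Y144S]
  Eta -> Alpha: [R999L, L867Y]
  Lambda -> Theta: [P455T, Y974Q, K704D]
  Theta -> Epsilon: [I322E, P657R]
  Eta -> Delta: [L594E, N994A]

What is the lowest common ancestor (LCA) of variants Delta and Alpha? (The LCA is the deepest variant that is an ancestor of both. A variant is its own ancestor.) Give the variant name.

Path from root to Delta: Eta -> Delta
  ancestors of Delta: {Eta, Delta}
Path from root to Alpha: Eta -> Alpha
  ancestors of Alpha: {Eta, Alpha}
Common ancestors: {Eta}
Walk up from Alpha: Alpha (not in ancestors of Delta), Eta (in ancestors of Delta)
Deepest common ancestor (LCA) = Eta

Answer: Eta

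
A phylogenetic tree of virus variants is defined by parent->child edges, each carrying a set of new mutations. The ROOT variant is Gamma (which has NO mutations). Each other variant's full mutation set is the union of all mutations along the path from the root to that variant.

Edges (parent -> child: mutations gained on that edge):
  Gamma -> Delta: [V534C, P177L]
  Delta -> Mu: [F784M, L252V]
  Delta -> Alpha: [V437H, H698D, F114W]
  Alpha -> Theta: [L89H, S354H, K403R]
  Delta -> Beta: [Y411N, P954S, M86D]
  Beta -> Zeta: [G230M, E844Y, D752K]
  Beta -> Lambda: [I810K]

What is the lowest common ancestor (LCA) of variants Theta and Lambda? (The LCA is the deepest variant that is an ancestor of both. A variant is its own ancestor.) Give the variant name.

Path from root to Theta: Gamma -> Delta -> Alpha -> Theta
  ancestors of Theta: {Gamma, Delta, Alpha, Theta}
Path from root to Lambda: Gamma -> Delta -> Beta -> Lambda
  ancestors of Lambda: {Gamma, Delta, Beta, Lambda}
Common ancestors: {Gamma, Delta}
Walk up from Lambda: Lambda (not in ancestors of Theta), Beta (not in ancestors of Theta), Delta (in ancestors of Theta), Gamma (in ancestors of Theta)
Deepest common ancestor (LCA) = Delta

Answer: Delta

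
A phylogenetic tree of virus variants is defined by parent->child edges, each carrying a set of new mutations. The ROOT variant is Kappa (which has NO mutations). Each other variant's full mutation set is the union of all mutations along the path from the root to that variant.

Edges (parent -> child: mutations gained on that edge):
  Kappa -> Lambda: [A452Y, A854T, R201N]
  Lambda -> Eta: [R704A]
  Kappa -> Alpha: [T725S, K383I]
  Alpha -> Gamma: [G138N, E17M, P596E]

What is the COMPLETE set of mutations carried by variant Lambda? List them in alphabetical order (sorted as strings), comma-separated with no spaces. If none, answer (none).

At Kappa: gained [] -> total []
At Lambda: gained ['A452Y', 'A854T', 'R201N'] -> total ['A452Y', 'A854T', 'R201N']

Answer: A452Y,A854T,R201N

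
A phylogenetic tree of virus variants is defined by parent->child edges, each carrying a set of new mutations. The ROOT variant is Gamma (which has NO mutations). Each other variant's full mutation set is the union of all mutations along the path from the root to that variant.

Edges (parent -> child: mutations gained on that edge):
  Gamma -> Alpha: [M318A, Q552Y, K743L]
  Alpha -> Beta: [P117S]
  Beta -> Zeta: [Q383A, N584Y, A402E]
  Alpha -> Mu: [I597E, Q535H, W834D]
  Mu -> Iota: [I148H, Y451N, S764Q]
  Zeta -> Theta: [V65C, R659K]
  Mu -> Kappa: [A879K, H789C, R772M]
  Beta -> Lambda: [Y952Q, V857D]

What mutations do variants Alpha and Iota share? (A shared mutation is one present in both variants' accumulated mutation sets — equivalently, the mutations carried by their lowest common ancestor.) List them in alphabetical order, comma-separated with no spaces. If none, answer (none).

Accumulating mutations along path to Alpha:
  At Gamma: gained [] -> total []
  At Alpha: gained ['M318A', 'Q552Y', 'K743L'] -> total ['K743L', 'M318A', 'Q552Y']
Mutations(Alpha) = ['K743L', 'M318A', 'Q552Y']
Accumulating mutations along path to Iota:
  At Gamma: gained [] -> total []
  At Alpha: gained ['M318A', 'Q552Y', 'K743L'] -> total ['K743L', 'M318A', 'Q552Y']
  At Mu: gained ['I597E', 'Q535H', 'W834D'] -> total ['I597E', 'K743L', 'M318A', 'Q535H', 'Q552Y', 'W834D']
  At Iota: gained ['I148H', 'Y451N', 'S764Q'] -> total ['I148H', 'I597E', 'K743L', 'M318A', 'Q535H', 'Q552Y', 'S764Q', 'W834D', 'Y451N']
Mutations(Iota) = ['I148H', 'I597E', 'K743L', 'M318A', 'Q535H', 'Q552Y', 'S764Q', 'W834D', 'Y451N']
Intersection: ['K743L', 'M318A', 'Q552Y'] ∩ ['I148H', 'I597E', 'K743L', 'M318A', 'Q535H', 'Q552Y', 'S764Q', 'W834D', 'Y451N'] = ['K743L', 'M318A', 'Q552Y']

Answer: K743L,M318A,Q552Y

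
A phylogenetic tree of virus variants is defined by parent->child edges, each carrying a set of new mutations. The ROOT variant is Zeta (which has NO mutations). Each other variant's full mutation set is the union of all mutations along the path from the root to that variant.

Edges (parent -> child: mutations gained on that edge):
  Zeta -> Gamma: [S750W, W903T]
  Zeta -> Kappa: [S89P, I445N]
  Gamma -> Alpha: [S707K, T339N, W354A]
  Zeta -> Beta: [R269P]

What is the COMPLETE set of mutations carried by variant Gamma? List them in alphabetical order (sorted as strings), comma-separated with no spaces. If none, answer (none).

At Zeta: gained [] -> total []
At Gamma: gained ['S750W', 'W903T'] -> total ['S750W', 'W903T']

Answer: S750W,W903T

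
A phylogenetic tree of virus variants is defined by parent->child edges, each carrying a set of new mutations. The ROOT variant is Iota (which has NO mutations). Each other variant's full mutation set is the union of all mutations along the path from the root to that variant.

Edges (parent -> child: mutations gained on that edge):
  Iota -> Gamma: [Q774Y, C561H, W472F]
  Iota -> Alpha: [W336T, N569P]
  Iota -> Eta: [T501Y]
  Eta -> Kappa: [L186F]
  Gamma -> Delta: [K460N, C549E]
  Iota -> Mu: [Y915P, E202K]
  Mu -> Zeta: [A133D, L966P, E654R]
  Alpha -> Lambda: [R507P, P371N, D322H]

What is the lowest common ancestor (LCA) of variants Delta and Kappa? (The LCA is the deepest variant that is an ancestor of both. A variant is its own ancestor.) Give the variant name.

Path from root to Delta: Iota -> Gamma -> Delta
  ancestors of Delta: {Iota, Gamma, Delta}
Path from root to Kappa: Iota -> Eta -> Kappa
  ancestors of Kappa: {Iota, Eta, Kappa}
Common ancestors: {Iota}
Walk up from Kappa: Kappa (not in ancestors of Delta), Eta (not in ancestors of Delta), Iota (in ancestors of Delta)
Deepest common ancestor (LCA) = Iota

Answer: Iota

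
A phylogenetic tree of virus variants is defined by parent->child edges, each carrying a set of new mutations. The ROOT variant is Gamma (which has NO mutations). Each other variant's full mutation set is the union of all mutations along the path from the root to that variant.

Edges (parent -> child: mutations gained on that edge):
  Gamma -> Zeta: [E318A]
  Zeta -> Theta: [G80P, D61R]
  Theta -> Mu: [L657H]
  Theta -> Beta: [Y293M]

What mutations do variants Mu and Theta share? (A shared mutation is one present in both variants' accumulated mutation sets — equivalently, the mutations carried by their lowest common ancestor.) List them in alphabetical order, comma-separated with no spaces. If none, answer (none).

Answer: D61R,E318A,G80P

Derivation:
Accumulating mutations along path to Mu:
  At Gamma: gained [] -> total []
  At Zeta: gained ['E318A'] -> total ['E318A']
  At Theta: gained ['G80P', 'D61R'] -> total ['D61R', 'E318A', 'G80P']
  At Mu: gained ['L657H'] -> total ['D61R', 'E318A', 'G80P', 'L657H']
Mutations(Mu) = ['D61R', 'E318A', 'G80P', 'L657H']
Accumulating mutations along path to Theta:
  At Gamma: gained [] -> total []
  At Zeta: gained ['E318A'] -> total ['E318A']
  At Theta: gained ['G80P', 'D61R'] -> total ['D61R', 'E318A', 'G80P']
Mutations(Theta) = ['D61R', 'E318A', 'G80P']
Intersection: ['D61R', 'E318A', 'G80P', 'L657H'] ∩ ['D61R', 'E318A', 'G80P'] = ['D61R', 'E318A', 'G80P']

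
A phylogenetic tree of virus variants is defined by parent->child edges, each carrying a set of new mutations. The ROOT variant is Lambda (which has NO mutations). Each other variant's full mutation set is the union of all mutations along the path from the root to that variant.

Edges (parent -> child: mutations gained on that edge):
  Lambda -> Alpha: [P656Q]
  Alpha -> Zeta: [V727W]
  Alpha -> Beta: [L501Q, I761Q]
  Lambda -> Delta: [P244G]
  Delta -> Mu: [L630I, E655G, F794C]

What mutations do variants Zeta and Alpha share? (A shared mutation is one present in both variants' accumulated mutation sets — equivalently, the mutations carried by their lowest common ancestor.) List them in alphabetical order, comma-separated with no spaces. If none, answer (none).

Answer: P656Q

Derivation:
Accumulating mutations along path to Zeta:
  At Lambda: gained [] -> total []
  At Alpha: gained ['P656Q'] -> total ['P656Q']
  At Zeta: gained ['V727W'] -> total ['P656Q', 'V727W']
Mutations(Zeta) = ['P656Q', 'V727W']
Accumulating mutations along path to Alpha:
  At Lambda: gained [] -> total []
  At Alpha: gained ['P656Q'] -> total ['P656Q']
Mutations(Alpha) = ['P656Q']
Intersection: ['P656Q', 'V727W'] ∩ ['P656Q'] = ['P656Q']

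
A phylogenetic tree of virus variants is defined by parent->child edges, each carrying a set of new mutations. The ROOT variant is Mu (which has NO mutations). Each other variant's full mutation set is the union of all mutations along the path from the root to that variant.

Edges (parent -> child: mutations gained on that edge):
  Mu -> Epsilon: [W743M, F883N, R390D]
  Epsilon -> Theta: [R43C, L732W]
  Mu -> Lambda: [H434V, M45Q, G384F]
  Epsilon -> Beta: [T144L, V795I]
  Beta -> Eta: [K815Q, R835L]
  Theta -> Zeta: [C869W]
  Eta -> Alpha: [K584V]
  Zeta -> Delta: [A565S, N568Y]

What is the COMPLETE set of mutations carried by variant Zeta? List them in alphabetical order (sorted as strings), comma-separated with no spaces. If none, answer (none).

At Mu: gained [] -> total []
At Epsilon: gained ['W743M', 'F883N', 'R390D'] -> total ['F883N', 'R390D', 'W743M']
At Theta: gained ['R43C', 'L732W'] -> total ['F883N', 'L732W', 'R390D', 'R43C', 'W743M']
At Zeta: gained ['C869W'] -> total ['C869W', 'F883N', 'L732W', 'R390D', 'R43C', 'W743M']

Answer: C869W,F883N,L732W,R390D,R43C,W743M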